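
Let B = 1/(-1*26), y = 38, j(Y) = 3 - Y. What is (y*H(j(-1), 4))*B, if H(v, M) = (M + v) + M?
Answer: -228/13 ≈ -17.538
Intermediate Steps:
H(v, M) = v + 2*M
B = -1/26 (B = 1/(-26) = -1/26 ≈ -0.038462)
(y*H(j(-1), 4))*B = (38*((3 - 1*(-1)) + 2*4))*(-1/26) = (38*((3 + 1) + 8))*(-1/26) = (38*(4 + 8))*(-1/26) = (38*12)*(-1/26) = 456*(-1/26) = -228/13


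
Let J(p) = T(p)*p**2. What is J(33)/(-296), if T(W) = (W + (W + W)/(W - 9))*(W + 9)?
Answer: -3270267/592 ≈ -5524.1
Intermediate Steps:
T(W) = (9 + W)*(W + 2*W/(-9 + W)) (T(W) = (W + (2*W)/(-9 + W))*(9 + W) = (W + 2*W/(-9 + W))*(9 + W) = (9 + W)*(W + 2*W/(-9 + W)))
J(p) = p**3*(-63 + p**2 + 2*p)/(-9 + p) (J(p) = (p*(-63 + p**2 + 2*p)/(-9 + p))*p**2 = p**3*(-63 + p**2 + 2*p)/(-9 + p))
J(33)/(-296) = (33**3*(-63 + 33**2 + 2*33)/(-9 + 33))/(-296) = (35937*(-63 + 1089 + 66)/24)*(-1/296) = (35937*(1/24)*1092)*(-1/296) = (3270267/2)*(-1/296) = -3270267/592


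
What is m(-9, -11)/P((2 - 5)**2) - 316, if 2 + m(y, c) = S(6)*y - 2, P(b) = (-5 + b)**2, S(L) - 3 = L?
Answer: -5141/16 ≈ -321.31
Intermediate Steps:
S(L) = 3 + L
m(y, c) = -4 + 9*y (m(y, c) = -2 + ((3 + 6)*y - 2) = -2 + (9*y - 2) = -2 + (-2 + 9*y) = -4 + 9*y)
m(-9, -11)/P((2 - 5)**2) - 316 = (-4 + 9*(-9))/((-5 + (2 - 5)**2)**2) - 316 = (-4 - 81)/((-5 + (-3)**2)**2) - 316 = -85/(-5 + 9)**2 - 316 = -85/(4**2) - 316 = -85/16 - 316 = -5141/16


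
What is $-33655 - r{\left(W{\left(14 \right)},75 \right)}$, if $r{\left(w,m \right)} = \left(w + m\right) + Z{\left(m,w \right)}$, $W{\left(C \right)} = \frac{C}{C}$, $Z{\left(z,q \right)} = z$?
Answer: $-33806$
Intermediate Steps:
$W{\left(C \right)} = 1$
$r{\left(w,m \right)} = w + 2 m$ ($r{\left(w,m \right)} = \left(w + m\right) + m = \left(m + w\right) + m = w + 2 m$)
$-33655 - r{\left(W{\left(14 \right)},75 \right)} = -33655 - \left(1 + 2 \cdot 75\right) = -33655 - \left(1 + 150\right) = -33655 - 151 = -33806$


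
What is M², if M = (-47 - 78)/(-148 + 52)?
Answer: 15625/9216 ≈ 1.6954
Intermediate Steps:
M = 125/96 (M = -125/(-96) = -125*(-1/96) = 125/96 ≈ 1.3021)
M² = (125/96)² = 15625/9216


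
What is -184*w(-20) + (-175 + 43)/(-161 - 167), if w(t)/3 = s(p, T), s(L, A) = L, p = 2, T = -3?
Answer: -90495/82 ≈ -1103.6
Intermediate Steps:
w(t) = 6 (w(t) = 3*2 = 6)
-184*w(-20) + (-175 + 43)/(-161 - 167) = -184*6 + (-175 + 43)/(-161 - 167) = -1104 - 132/(-328) = -1104 - 132*(-1/328) = -1104 + 33/82 = -90495/82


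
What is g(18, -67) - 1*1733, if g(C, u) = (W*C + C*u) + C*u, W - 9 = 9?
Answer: -3821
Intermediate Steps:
W = 18 (W = 9 + 9 = 18)
g(C, u) = 18*C + 2*C*u (g(C, u) = (18*C + C*u) + C*u = 18*C + 2*C*u)
g(18, -67) - 1*1733 = 2*18*(9 - 67) - 1*1733 = 2*18*(-58) - 1733 = -2088 - 1733 = -3821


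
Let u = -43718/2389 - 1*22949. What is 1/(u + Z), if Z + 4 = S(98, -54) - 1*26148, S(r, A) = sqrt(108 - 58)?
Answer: -280339610723/13770085073477999 - 28536605*sqrt(2)/13770085073477999 ≈ -2.0362e-5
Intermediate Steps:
S(r, A) = 5*sqrt(2) (S(r, A) = sqrt(50) = 5*sqrt(2))
Z = -26152 + 5*sqrt(2) (Z = -4 + (5*sqrt(2) - 1*26148) = -4 + (5*sqrt(2) - 26148) = -4 + (-26148 + 5*sqrt(2)) = -26152 + 5*sqrt(2) ≈ -26145.)
u = -54868879/2389 (u = -43718*1/2389 - 22949 = -43718/2389 - 22949 = -54868879/2389 ≈ -22967.)
1/(u + Z) = 1/(-54868879/2389 + (-26152 + 5*sqrt(2))) = 1/(-117346007/2389 + 5*sqrt(2))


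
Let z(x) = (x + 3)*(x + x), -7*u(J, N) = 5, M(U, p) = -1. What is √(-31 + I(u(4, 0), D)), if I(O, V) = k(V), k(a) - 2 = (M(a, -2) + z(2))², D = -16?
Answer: 2*√83 ≈ 18.221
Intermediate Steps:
u(J, N) = -5/7 (u(J, N) = -⅐*5 = -5/7)
z(x) = 2*x*(3 + x) (z(x) = (3 + x)*(2*x) = 2*x*(3 + x))
k(a) = 363 (k(a) = 2 + (-1 + 2*2*(3 + 2))² = 2 + (-1 + 2*2*5)² = 2 + (-1 + 20)² = 2 + 19² = 2 + 361 = 363)
I(O, V) = 363
√(-31 + I(u(4, 0), D)) = √(-31 + 363) = √332 = 2*√83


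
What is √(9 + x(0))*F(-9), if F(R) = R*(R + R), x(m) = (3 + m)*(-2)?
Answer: 162*√3 ≈ 280.59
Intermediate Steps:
x(m) = -6 - 2*m
F(R) = 2*R² (F(R) = R*(2*R) = 2*R²)
√(9 + x(0))*F(-9) = √(9 + (-6 - 2*0))*(2*(-9)²) = √(9 + (-6 + 0))*(2*81) = √(9 - 6)*162 = √3*162 = 162*√3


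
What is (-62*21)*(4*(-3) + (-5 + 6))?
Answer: 14322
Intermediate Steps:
(-62*21)*(4*(-3) + (-5 + 6)) = -1302*(-12 + 1) = -1302*(-11) = 14322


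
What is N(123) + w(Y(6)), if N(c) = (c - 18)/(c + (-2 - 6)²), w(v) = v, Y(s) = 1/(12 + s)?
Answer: 2077/3366 ≈ 0.61705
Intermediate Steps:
N(c) = (-18 + c)/(64 + c) (N(c) = (-18 + c)/(c + (-8)²) = (-18 + c)/(c + 64) = (-18 + c)/(64 + c))
N(123) + w(Y(6)) = (-18 + 123)/(64 + 123) + 1/(12 + 6) = 105/187 + 1/18 = 2077/3366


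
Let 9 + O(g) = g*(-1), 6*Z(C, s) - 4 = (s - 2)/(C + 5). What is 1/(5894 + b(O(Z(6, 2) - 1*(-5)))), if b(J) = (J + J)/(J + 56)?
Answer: 31/182692 ≈ 0.00016968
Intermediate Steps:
Z(C, s) = 2/3 + (-2 + s)/(6*(5 + C)) (Z(C, s) = 2/3 + ((s - 2)/(C + 5))/6 = 2/3 + ((-2 + s)/(5 + C))/6 = 2/3 + (-2 + s)/(6*(5 + C)))
O(g) = -9 - g (O(g) = -9 + g*(-1) = -9 - g)
b(J) = 2*J/(56 + J) (b(J) = (2*J)/(56 + J) = 2*J/(56 + J))
1/(5894 + b(O(Z(6, 2) - 1*(-5)))) = 1/(5894 + 2*(-9 - ((18 + 2 + 4*6)/(6*(5 + 6)) - 1*(-5)))/(56 + (-9 - ((18 + 2 + 4*6)/(6*(5 + 6)) - 1*(-5))))) = 1/(5894 + 2*(-9 - ((1/6)*(18 + 2 + 24)/11 + 5))/(56 + (-9 - ((1/6)*(18 + 2 + 24)/11 + 5)))) = 1/(5894 + 2*(-9 - ((1/6)*(1/11)*44 + 5))/(56 + (-9 - ((1/6)*(1/11)*44 + 5)))) = 1/(5894 + 2*(-9 - (2/3 + 5))/(56 + (-9 - (2/3 + 5)))) = 1/(5894 + 2*(-9 - 1*17/3)/(56 + (-9 - 1*17/3))) = 1/(5894 + 2*(-9 - 17/3)/(56 + (-9 - 17/3))) = 1/(5894 + 2*(-44/3)/(56 - 44/3)) = 1/(5894 + 2*(-44/3)/(124/3)) = 1/(5894 + 2*(-44/3)*(3/124)) = 1/(5894 - 22/31) = 1/(182692/31) = 31/182692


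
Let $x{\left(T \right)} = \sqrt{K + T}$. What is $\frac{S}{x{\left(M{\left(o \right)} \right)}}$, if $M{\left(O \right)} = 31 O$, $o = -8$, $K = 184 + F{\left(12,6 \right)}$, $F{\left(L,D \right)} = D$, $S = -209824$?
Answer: $\frac{104912 i \sqrt{58}}{29} \approx 27551.0 i$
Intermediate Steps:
$K = 190$ ($K = 184 + 6 = 190$)
$x{\left(T \right)} = \sqrt{190 + T}$
$\frac{S}{x{\left(M{\left(o \right)} \right)}} = - \frac{209824}{\sqrt{190 + 31 \left(-8\right)}} = - \frac{209824}{\sqrt{190 - 248}} = - \frac{209824}{\sqrt{-58}} = - \frac{209824}{i \sqrt{58}} = - 209824 \left(- \frac{i \sqrt{58}}{58}\right) = \frac{104912 i \sqrt{58}}{29}$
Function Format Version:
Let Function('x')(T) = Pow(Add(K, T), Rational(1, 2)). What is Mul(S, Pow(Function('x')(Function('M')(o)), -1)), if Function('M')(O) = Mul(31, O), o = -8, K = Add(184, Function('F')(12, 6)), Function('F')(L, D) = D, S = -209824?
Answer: Mul(Rational(104912, 29), I, Pow(58, Rational(1, 2))) ≈ Mul(27551., I)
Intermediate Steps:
K = 190 (K = Add(184, 6) = 190)
Function('x')(T) = Pow(Add(190, T), Rational(1, 2))
Mul(S, Pow(Function('x')(Function('M')(o)), -1)) = Mul(-209824, Pow(Pow(Add(190, Mul(31, -8)), Rational(1, 2)), -1)) = Mul(-209824, Pow(Pow(Add(190, -248), Rational(1, 2)), -1)) = Mul(-209824, Pow(Pow(-58, Rational(1, 2)), -1)) = Mul(-209824, Pow(Mul(I, Pow(58, Rational(1, 2))), -1)) = Mul(-209824, Mul(Rational(-1, 58), I, Pow(58, Rational(1, 2)))) = Mul(Rational(104912, 29), I, Pow(58, Rational(1, 2)))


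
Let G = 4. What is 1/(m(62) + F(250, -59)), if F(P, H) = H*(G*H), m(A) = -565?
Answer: 1/13359 ≈ 7.4856e-5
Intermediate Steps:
F(P, H) = 4*H² (F(P, H) = H*(4*H) = 4*H²)
1/(m(62) + F(250, -59)) = 1/(-565 + 4*(-59)²) = 1/(-565 + 4*3481) = 1/(-565 + 13924) = 1/13359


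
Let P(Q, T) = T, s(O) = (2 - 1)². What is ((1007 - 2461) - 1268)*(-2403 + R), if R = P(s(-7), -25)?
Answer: 6609016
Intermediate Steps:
s(O) = 1 (s(O) = 1² = 1)
R = -25
((1007 - 2461) - 1268)*(-2403 + R) = ((1007 - 2461) - 1268)*(-2403 - 25) = (-1454 - 1268)*(-2428) = -2722*(-2428) = 6609016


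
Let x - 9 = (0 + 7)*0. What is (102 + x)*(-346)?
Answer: -38406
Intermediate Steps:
x = 9 (x = 9 + (0 + 7)*0 = 9 + 7*0 = 9 + 0 = 9)
(102 + x)*(-346) = (102 + 9)*(-346) = 111*(-346) = -38406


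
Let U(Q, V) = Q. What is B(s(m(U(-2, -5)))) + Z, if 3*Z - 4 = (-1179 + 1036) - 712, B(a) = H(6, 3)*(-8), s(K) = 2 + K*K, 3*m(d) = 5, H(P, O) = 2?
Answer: -899/3 ≈ -299.67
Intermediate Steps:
m(d) = 5/3 (m(d) = (1/3)*5 = 5/3)
s(K) = 2 + K**2
B(a) = -16 (B(a) = 2*(-8) = -16)
Z = -851/3 (Z = 4/3 + ((-1179 + 1036) - 712)/3 = 4/3 + (-143 - 712)/3 = 4/3 + (1/3)*(-855) = 4/3 - 285 = -851/3 ≈ -283.67)
B(s(m(U(-2, -5)))) + Z = -16 - 851/3 = -899/3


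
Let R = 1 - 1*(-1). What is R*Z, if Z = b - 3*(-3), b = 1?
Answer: 20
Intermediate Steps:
Z = 10 (Z = 1 - 3*(-3) = 1 + 9 = 10)
R = 2 (R = 1 + 1 = 2)
R*Z = 2*10 = 20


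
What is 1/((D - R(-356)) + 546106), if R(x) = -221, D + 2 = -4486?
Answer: 1/541839 ≈ 1.8456e-6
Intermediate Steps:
D = -4488 (D = -2 - 4486 = -4488)
1/((D - R(-356)) + 546106) = 1/((-4488 - 1*(-221)) + 546106) = 1/((-4488 + 221) + 546106) = 1/(-4267 + 546106) = 1/541839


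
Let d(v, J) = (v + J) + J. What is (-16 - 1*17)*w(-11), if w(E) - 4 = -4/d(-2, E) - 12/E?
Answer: -347/2 ≈ -173.50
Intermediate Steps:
d(v, J) = v + 2*J (d(v, J) = (J + v) + J = v + 2*J)
w(E) = 4 - 12/E - 4/(-2 + 2*E) (w(E) = 4 + (-4/(-2 + 2*E) - 12/E) = 4 + (-12/E - 4/(-2 + 2*E)) = 4 - 12/E - 4/(-2 + 2*E))
(-16 - 1*17)*w(-11) = (-16 - 1*17)*(2*(6 - 9*(-11) + 2*(-11)²)/(-11*(-1 - 11))) = (-16 - 17)*(2*(-1/11)*(6 + 99 + 2*121)/(-12)) = -66*(-1)*(-1)*(6 + 99 + 242)/(11*12) = -66*(-1)*(-1)*347/(11*12) = -33*347/66 = -347/2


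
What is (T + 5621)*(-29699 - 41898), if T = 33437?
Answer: -2796435626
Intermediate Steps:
(T + 5621)*(-29699 - 41898) = (33437 + 5621)*(-29699 - 41898) = 39058*(-71597) = -2796435626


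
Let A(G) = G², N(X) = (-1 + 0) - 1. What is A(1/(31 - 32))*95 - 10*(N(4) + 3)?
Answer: 85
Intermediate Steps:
N(X) = -2 (N(X) = -1 - 1 = -2)
A(1/(31 - 32))*95 - 10*(N(4) + 3) = (1/(31 - 32))²*95 - 10*(-2 + 3) = (1/(-1))²*95 - 10*1 = (-1)²*95 - 10 = 1*95 - 10 = 95 - 10 = 85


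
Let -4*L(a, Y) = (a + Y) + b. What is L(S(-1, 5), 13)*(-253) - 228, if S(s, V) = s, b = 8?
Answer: 1037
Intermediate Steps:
L(a, Y) = -2 - Y/4 - a/4 (L(a, Y) = -((a + Y) + 8)/4 = -((Y + a) + 8)/4 = -(8 + Y + a)/4 = -2 - Y/4 - a/4)
L(S(-1, 5), 13)*(-253) - 228 = (-2 - ¼*13 - ¼*(-1))*(-253) - 228 = (-2 - 13/4 + ¼)*(-253) - 228 = -5*(-253) - 228 = 1265 - 228 = 1037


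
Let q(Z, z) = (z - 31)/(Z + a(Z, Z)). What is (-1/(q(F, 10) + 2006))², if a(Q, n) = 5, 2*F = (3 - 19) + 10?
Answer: 4/15928081 ≈ 2.5113e-7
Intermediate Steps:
F = -3 (F = ((3 - 19) + 10)/2 = (-16 + 10)/2 = (½)*(-6) = -3)
q(Z, z) = (-31 + z)/(5 + Z) (q(Z, z) = (z - 31)/(Z + 5) = (-31 + z)/(5 + Z))
(-1/(q(F, 10) + 2006))² = (-1/((-31 + 10)/(5 - 3) + 2006))² = (-1/(-21/2 + 2006))² = (-1/3991/2)² = (-1*2/3991)² = (-2/3991)² = 4/15928081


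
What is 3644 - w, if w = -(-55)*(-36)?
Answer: 5624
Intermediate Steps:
w = -1980 (w = -11*180 = -1980)
3644 - w = 3644 - 1*(-1980) = 3644 + 1980 = 5624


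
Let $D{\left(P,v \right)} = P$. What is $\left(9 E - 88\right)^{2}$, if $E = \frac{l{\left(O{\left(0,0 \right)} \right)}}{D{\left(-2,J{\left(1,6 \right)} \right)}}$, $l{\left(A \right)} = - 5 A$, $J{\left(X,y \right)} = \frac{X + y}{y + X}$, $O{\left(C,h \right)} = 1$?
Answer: $\frac{17161}{4} \approx 4290.3$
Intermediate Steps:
$J{\left(X,y \right)} = 1$ ($J{\left(X,y \right)} = \frac{X + y}{X + y} = 1$)
$E = \frac{5}{2}$ ($E = \frac{\left(-5\right) 1}{-2} = \left(-5\right) \left(- \frac{1}{2}\right) = \frac{5}{2} \approx 2.5$)
$\left(9 E - 88\right)^{2} = \left(9 \cdot \frac{5}{2} - 88\right)^{2} = \left(\frac{45}{2} - 88\right)^{2} = \left(- \frac{131}{2}\right)^{2} = \frac{17161}{4}$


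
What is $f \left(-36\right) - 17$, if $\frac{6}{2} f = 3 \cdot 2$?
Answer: $-89$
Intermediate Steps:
$f = 2$ ($f = \frac{3 \cdot 2}{3} = \frac{1}{3} \cdot 6 = 2$)
$f \left(-36\right) - 17 = 2 \left(-36\right) - 17 = -72 - 17 = -89$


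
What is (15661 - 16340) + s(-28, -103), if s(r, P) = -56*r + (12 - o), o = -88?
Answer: 989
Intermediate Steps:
s(r, P) = 100 - 56*r (s(r, P) = -56*r + (12 - 1*(-88)) = -56*r + (12 + 88) = -56*r + 100 = 100 - 56*r)
(15661 - 16340) + s(-28, -103) = (15661 - 16340) + (100 - 56*(-28)) = -679 + (100 + 1568) = -679 + 1668 = 989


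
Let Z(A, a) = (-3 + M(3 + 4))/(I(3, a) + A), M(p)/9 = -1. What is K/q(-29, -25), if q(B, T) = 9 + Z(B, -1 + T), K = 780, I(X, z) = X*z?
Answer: 428/5 ≈ 85.600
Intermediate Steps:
M(p) = -9 (M(p) = 9*(-1) = -9)
Z(A, a) = -12/(A + 3*a) (Z(A, a) = (-3 - 9)/(3*a + A) = -12/(A + 3*a))
q(B, T) = 9 - 12/(-3 + B + 3*T) (q(B, T) = 9 - 12/(B + 3*(-1 + T)) = 9 - 12/(B + (-3 + 3*T)) = 9 - 12/(-3 + B + 3*T))
K/q(-29, -25) = 780/((3*(-13 + 3*(-29) + 9*(-25))/(-3 - 29 + 3*(-25)))) = 780/((3*(-13 - 87 - 225)/(-3 - 29 - 75))) = 780/((3*(-325)/(-107))) = 780/((3*(-1/107)*(-325))) = 780/(975/107) = 780*(107/975) = 428/5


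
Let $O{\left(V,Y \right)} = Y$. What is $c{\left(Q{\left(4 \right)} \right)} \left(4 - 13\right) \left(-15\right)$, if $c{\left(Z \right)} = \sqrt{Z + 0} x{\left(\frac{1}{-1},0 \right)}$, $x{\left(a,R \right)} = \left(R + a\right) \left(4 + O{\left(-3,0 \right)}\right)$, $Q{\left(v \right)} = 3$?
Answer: $- 540 \sqrt{3} \approx -935.31$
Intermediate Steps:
$x{\left(a,R \right)} = 4 R + 4 a$ ($x{\left(a,R \right)} = \left(R + a\right) \left(4 + 0\right) = \left(R + a\right) 4 = 4 R + 4 a$)
$c{\left(Z \right)} = - 4 \sqrt{Z}$ ($c{\left(Z \right)} = \sqrt{Z + 0} \left(4 \cdot 0 + \frac{4}{-1}\right) = \sqrt{Z} \left(0 + 4 \left(-1\right)\right) = \sqrt{Z} \left(0 - 4\right) = \sqrt{Z} \left(-4\right) = - 4 \sqrt{Z}$)
$c{\left(Q{\left(4 \right)} \right)} \left(4 - 13\right) \left(-15\right) = - 4 \sqrt{3} \left(4 - 13\right) \left(-15\right) = - 4 \sqrt{3} \left(-9\right) \left(-15\right) = 36 \sqrt{3} \left(-15\right) = - 540 \sqrt{3}$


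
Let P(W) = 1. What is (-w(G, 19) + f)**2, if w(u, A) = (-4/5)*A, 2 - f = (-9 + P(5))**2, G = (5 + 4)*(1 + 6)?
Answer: 54756/25 ≈ 2190.2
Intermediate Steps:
G = 63 (G = 9*7 = 63)
f = -62 (f = 2 - (-9 + 1)**2 = 2 - 1*(-8)**2 = 2 - 1*64 = 2 - 64 = -62)
w(u, A) = -4*A/5 (w(u, A) = (-4*1/5)*A = -4*A/5)
(-w(G, 19) + f)**2 = (-(-4)*19/5 - 62)**2 = (-1*(-76/5) - 62)**2 = (76/5 - 62)**2 = (-234/5)**2 = 54756/25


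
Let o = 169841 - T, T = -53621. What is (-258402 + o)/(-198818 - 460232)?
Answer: 3494/65905 ≈ 0.053016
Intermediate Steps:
o = 223462 (o = 169841 - 1*(-53621) = 169841 + 53621 = 223462)
(-258402 + o)/(-198818 - 460232) = (-258402 + 223462)/(-198818 - 460232) = -34940/(-659050) = -34940*(-1/659050) = 3494/65905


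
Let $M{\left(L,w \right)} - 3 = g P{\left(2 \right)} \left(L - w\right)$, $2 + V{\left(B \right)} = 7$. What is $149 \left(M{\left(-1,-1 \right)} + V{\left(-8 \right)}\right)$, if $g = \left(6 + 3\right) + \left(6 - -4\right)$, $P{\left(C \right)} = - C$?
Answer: $1192$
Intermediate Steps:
$V{\left(B \right)} = 5$ ($V{\left(B \right)} = -2 + 7 = 5$)
$g = 19$ ($g = 9 + \left(6 + 4\right) = 9 + 10 = 19$)
$M{\left(L,w \right)} = 3 - 38 L + 38 w$ ($M{\left(L,w \right)} = 3 + 19 \left(\left(-1\right) 2\right) \left(L - w\right) = 3 + 19 \left(-2\right) \left(L - w\right) = 3 - 38 \left(L - w\right) = 3 - \left(- 38 w + 38 L\right) = 3 - 38 L + 38 w$)
$149 \left(M{\left(-1,-1 \right)} + V{\left(-8 \right)}\right) = 149 \left(\left(3 - -38 + 38 \left(-1\right)\right) + 5\right) = 149 \left(\left(3 + 38 - 38\right) + 5\right) = 149 \left(3 + 5\right) = 149 \cdot 8 = 1192$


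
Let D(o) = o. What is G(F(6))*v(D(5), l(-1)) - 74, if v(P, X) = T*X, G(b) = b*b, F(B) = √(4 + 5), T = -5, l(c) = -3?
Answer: 61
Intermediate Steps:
F(B) = 3 (F(B) = √9 = 3)
G(b) = b²
v(P, X) = -5*X
G(F(6))*v(D(5), l(-1)) - 74 = 3²*(-5*(-3)) - 74 = 9*15 - 74 = 135 - 74 = 61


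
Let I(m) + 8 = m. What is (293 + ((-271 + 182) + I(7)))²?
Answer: 41209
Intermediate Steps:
I(m) = -8 + m
(293 + ((-271 + 182) + I(7)))² = (293 + ((-271 + 182) + (-8 + 7)))² = (293 + (-89 - 1))² = (293 - 90)² = 203² = 41209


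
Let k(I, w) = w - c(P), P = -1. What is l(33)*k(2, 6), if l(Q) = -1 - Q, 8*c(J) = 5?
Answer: -731/4 ≈ -182.75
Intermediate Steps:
c(J) = 5/8 (c(J) = (1/8)*5 = 5/8)
k(I, w) = -5/8 + w (k(I, w) = w - 1*5/8 = w - 5/8 = -5/8 + w)
l(33)*k(2, 6) = (-1 - 1*33)*(-5/8 + 6) = (-1 - 33)*(43/8) = -34*43/8 = -731/4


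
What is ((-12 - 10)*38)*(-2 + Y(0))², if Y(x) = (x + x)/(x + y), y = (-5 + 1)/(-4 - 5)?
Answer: -3344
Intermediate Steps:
y = 4/9 (y = -4/(-9) = -4*(-⅑) = 4/9 ≈ 0.44444)
Y(x) = 2*x/(4/9 + x) (Y(x) = (x + x)/(x + 4/9) = (2*x)/(4/9 + x) = 2*x/(4/9 + x))
((-12 - 10)*38)*(-2 + Y(0))² = ((-12 - 10)*38)*(-2 + 18*0/(4 + 9*0))² = (-22*38)*(-2 + 18*0/(4 + 0))² = -836*(-2 + 18*0/4)² = -836*(-2 + 18*0*(¼))² = -836*(-2 + 0)² = -836*(-2)² = -836*4 = -3344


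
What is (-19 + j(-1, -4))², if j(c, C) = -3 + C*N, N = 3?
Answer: 1156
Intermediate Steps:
j(c, C) = -3 + 3*C (j(c, C) = -3 + C*3 = -3 + 3*C)
(-19 + j(-1, -4))² = (-19 + (-3 + 3*(-4)))² = (-19 + (-3 - 12))² = (-19 - 15)² = (-34)² = 1156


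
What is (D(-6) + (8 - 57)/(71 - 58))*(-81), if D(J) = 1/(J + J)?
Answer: 16227/52 ≈ 312.06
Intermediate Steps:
D(J) = 1/(2*J)
(D(-6) + (8 - 57)/(71 - 58))*(-81) = ((½)/(-6) + (8 - 57)/(71 - 58))*(-81) = ((½)*(-⅙) - 49/13)*(-81) = (-1/12 - 49*1/13)*(-81) = (-1/12 - 49/13)*(-81) = -601/156*(-81) = 16227/52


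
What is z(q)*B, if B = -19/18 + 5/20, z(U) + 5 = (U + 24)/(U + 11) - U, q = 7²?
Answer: 91843/2160 ≈ 42.520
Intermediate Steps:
q = 49
z(U) = -5 - U + (24 + U)/(11 + U) (z(U) = -5 + ((U + 24)/(U + 11) - U) = -5 + ((24 + U)/(11 + U) - U) = -5 + (-U + (24 + U)/(11 + U)) = -5 - U + (24 + U)/(11 + U))
B = -29/36 (B = -19*1/18 + 5*(1/20) = -19/18 + ¼ = -29/36 ≈ -0.80556)
z(q)*B = ((-31 - 1*49² - 15*49)/(11 + 49))*(-29/36) = ((-31 - 1*2401 - 735)/60)*(-29/36) = ((-31 - 2401 - 735)/60)*(-29/36) = ((1/60)*(-3167))*(-29/36) = -3167/60*(-29/36) = 91843/2160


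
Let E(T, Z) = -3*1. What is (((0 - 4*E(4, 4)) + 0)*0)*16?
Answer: 0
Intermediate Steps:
E(T, Z) = -3
(((0 - 4*E(4, 4)) + 0)*0)*16 = (((0 - 4*(-3)) + 0)*0)*16 = (((0 + 12) + 0)*0)*16 = ((12 + 0)*0)*16 = (12*0)*16 = 0*16 = 0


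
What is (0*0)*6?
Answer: 0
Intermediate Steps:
(0*0)*6 = 0*6 = 0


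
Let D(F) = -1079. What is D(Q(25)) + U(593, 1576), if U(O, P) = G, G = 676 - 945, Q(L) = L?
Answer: -1348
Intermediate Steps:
G = -269
U(O, P) = -269
D(Q(25)) + U(593, 1576) = -1079 - 269 = -1348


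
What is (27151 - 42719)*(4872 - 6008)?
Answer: 17685248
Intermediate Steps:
(27151 - 42719)*(4872 - 6008) = -15568*(-1136) = 17685248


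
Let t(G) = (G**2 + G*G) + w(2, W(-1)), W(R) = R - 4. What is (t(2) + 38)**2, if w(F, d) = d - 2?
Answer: 1521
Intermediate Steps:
W(R) = -4 + R
w(F, d) = -2 + d
t(G) = -7 + 2*G**2 (t(G) = (G**2 + G*G) + (-2 + (-4 - 1)) = (G**2 + G**2) + (-2 - 5) = 2*G**2 - 7 = -7 + 2*G**2)
(t(2) + 38)**2 = ((-7 + 2*2**2) + 38)**2 = ((-7 + 2*4) + 38)**2 = ((-7 + 8) + 38)**2 = (1 + 38)**2 = 39**2 = 1521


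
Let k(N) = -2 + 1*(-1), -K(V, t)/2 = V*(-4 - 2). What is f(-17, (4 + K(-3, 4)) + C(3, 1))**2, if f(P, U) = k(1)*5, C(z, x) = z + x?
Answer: 225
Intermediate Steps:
K(V, t) = 12*V (K(V, t) = -2*V*(-4 - 2) = -2*V*(-6) = -(-12)*V = 12*V)
k(N) = -3 (k(N) = -2 - 1 = -3)
C(z, x) = x + z
f(P, U) = -15 (f(P, U) = -3*5 = -15)
f(-17, (4 + K(-3, 4)) + C(3, 1))**2 = (-15)**2 = 225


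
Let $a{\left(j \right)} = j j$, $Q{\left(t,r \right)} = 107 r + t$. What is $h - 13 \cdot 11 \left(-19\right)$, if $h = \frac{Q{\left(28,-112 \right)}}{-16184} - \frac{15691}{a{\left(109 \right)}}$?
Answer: $\frac{18654235095}{6867218} \approx 2716.4$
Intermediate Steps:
$Q{\left(t,r \right)} = t + 107 r$
$a{\left(j \right)} = j^{2}$
$h = - \frac{3996211}{6867218}$ ($h = \frac{28 + 107 \left(-112\right)}{-16184} - \frac{15691}{109^{2}} = \left(28 - 11984\right) \left(- \frac{1}{16184}\right) - \frac{15691}{11881} = \left(-11956\right) \left(- \frac{1}{16184}\right) - \frac{15691}{11881} = \frac{427}{578} - \frac{15691}{11881} = - \frac{3996211}{6867218} \approx -0.58193$)
$h - 13 \cdot 11 \left(-19\right) = - \frac{3996211}{6867218} - 13 \cdot 11 \left(-19\right) = - \frac{3996211}{6867218} - 143 \left(-19\right) = - \frac{3996211}{6867218} - -2717 = - \frac{3996211}{6867218} + 2717 = \frac{18654235095}{6867218}$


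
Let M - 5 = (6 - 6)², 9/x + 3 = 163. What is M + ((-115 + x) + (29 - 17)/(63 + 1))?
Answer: -17561/160 ≈ -109.76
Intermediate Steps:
x = 9/160 (x = 9/(-3 + 163) = 9/160 ≈ 0.056250)
M = 5 (M = 5 + (6 - 6)² = 5 + 0² = 5 + 0 = 5)
M + ((-115 + x) + (29 - 17)/(63 + 1)) = 5 + ((-115 + 9/160) + (29 - 17)/(63 + 1)) = 5 + (-18391/160 + 12/64) = 5 + (-18391/160 + 12*(1/64)) = 5 + (-18391/160 + 3/16) = 5 - 18361/160 = -17561/160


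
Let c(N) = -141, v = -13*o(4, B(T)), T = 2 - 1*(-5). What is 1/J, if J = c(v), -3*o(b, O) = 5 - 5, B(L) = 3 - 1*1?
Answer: -1/141 ≈ -0.0070922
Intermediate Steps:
T = 7 (T = 2 + 5 = 7)
B(L) = 2 (B(L) = 3 - 1 = 2)
o(b, O) = 0 (o(b, O) = -(5 - 5)/3 = -1/3*0 = 0)
v = 0 (v = -13*0 = 0)
J = -141
1/J = 1/(-141) = -1/141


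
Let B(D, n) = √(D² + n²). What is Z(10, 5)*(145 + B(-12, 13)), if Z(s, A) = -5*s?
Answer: -7250 - 50*√313 ≈ -8134.6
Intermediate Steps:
Z(10, 5)*(145 + B(-12, 13)) = (-5*10)*(145 + √((-12)² + 13²)) = -50*(145 + √(144 + 169)) = -50*(145 + √313) = -7250 - 50*√313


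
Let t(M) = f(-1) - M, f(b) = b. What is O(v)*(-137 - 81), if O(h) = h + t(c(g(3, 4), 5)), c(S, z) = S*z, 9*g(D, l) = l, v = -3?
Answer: 12208/9 ≈ 1356.4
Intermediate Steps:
g(D, l) = l/9
t(M) = -1 - M
O(h) = -29/9 + h (O(h) = h + (-1 - (1/9)*4*5) = h + (-1 - 4*5/9) = h + (-1 - 1*20/9) = h + (-1 - 20/9) = h - 29/9 = -29/9 + h)
O(v)*(-137 - 81) = (-29/9 - 3)*(-137 - 81) = -56/9*(-218) = 12208/9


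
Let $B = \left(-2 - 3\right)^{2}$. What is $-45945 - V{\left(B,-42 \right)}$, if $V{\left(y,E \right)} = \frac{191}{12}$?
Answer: $- \frac{551531}{12} \approx -45961.0$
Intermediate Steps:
$B = 25$ ($B = \left(-5\right)^{2} = 25$)
$V{\left(y,E \right)} = \frac{191}{12}$ ($V{\left(y,E \right)} = 191 \cdot \frac{1}{12} = \frac{191}{12}$)
$-45945 - V{\left(B,-42 \right)} = -45945 - \frac{191}{12} = - \frac{551531}{12}$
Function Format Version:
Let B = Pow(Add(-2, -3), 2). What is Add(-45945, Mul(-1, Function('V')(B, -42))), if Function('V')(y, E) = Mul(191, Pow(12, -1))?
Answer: Rational(-551531, 12) ≈ -45961.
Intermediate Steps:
B = 25 (B = Pow(-5, 2) = 25)
Function('V')(y, E) = Rational(191, 12) (Function('V')(y, E) = Mul(191, Rational(1, 12)) = Rational(191, 12))
Add(-45945, Mul(-1, Function('V')(B, -42))) = Add(-45945, Mul(-1, Rational(191, 12))) = Add(-45945, Rational(-191, 12)) = Rational(-551531, 12)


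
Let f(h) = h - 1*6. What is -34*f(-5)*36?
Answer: 13464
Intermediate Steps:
f(h) = -6 + h (f(h) = h - 6 = -6 + h)
-34*f(-5)*36 = -34*(-6 - 5)*36 = -34*(-11)*36 = 374*36 = 13464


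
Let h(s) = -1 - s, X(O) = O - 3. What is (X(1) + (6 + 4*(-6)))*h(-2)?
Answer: -20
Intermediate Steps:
X(O) = -3 + O
(X(1) + (6 + 4*(-6)))*h(-2) = ((-3 + 1) + (6 + 4*(-6)))*(-1 - 1*(-2)) = (-2 + (6 - 24))*(-1 + 2) = (-2 - 18)*1 = -20*1 = -20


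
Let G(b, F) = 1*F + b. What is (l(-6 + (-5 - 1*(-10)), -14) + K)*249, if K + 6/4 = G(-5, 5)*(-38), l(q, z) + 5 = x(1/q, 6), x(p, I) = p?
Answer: -3735/2 ≈ -1867.5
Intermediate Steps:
G(b, F) = F + b
l(q, z) = -5 + 1/q
K = -3/2 (K = -3/2 + (5 - 5)*(-38) = -3/2 + 0*(-38) = -3/2 + 0 = -3/2 ≈ -1.5000)
(l(-6 + (-5 - 1*(-10)), -14) + K)*249 = ((-5 + 1/(-6 + (-5 - 1*(-10)))) - 3/2)*249 = ((-5 + 1/(-6 + (-5 + 10))) - 3/2)*249 = ((-5 + 1/(-6 + 5)) - 3/2)*249 = ((-5 + 1/(-1)) - 3/2)*249 = ((-5 - 1) - 3/2)*249 = (-6 - 3/2)*249 = -15/2*249 = -3735/2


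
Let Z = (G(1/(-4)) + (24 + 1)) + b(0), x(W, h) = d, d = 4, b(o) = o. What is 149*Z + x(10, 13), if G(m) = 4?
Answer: 4325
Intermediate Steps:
x(W, h) = 4
Z = 29 (Z = (4 + (24 + 1)) + 0 = (4 + 25) + 0 = 29 + 0 = 29)
149*Z + x(10, 13) = 149*29 + 4 = 4321 + 4 = 4325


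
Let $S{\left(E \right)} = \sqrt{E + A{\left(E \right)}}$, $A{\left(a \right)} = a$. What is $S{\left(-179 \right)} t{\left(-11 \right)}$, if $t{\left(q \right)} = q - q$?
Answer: $0$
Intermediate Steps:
$t{\left(q \right)} = 0$
$S{\left(E \right)} = \sqrt{2} \sqrt{E}$ ($S{\left(E \right)} = \sqrt{E + E} = \sqrt{2 E} = \sqrt{2} \sqrt{E}$)
$S{\left(-179 \right)} t{\left(-11 \right)} = \sqrt{2} \sqrt{-179} \cdot 0 = \sqrt{2} i \sqrt{179} \cdot 0 = i \sqrt{358} \cdot 0 = 0$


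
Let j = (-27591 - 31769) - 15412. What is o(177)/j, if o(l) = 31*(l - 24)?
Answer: -17/268 ≈ -0.063433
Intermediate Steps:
o(l) = -744 + 31*l (o(l) = 31*(-24 + l) = -744 + 31*l)
j = -74772 (j = -59360 - 15412 = -74772)
o(177)/j = (-744 + 31*177)/(-74772) = (-744 + 5487)*(-1/74772) = 4743*(-1/74772) = -17/268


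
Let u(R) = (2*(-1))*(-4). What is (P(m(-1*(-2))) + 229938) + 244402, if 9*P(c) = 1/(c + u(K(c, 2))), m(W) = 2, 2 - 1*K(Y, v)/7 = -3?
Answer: 42690601/90 ≈ 4.7434e+5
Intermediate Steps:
K(Y, v) = 35 (K(Y, v) = 14 - 7*(-3) = 14 + 21 = 35)
u(R) = 8 (u(R) = -2*(-4) = 8)
P(c) = 1/(9*(8 + c)) (P(c) = 1/(9*(c + 8)) = 1/(9*(8 + c)))
(P(m(-1*(-2))) + 229938) + 244402 = (1/(9*(8 + 2)) + 229938) + 244402 = ((1/9)/10 + 229938) + 244402 = ((1/9)*(1/10) + 229938) + 244402 = (1/90 + 229938) + 244402 = 20694421/90 + 244402 = 42690601/90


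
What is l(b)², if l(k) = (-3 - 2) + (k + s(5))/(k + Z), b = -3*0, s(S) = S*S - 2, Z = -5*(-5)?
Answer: 10404/625 ≈ 16.646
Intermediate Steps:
Z = 25
s(S) = -2 + S² (s(S) = S² - 2 = -2 + S²)
b = 0
l(k) = -5 + (23 + k)/(25 + k) (l(k) = (-3 - 2) + (k + (-2 + 5²))/(k + 25) = -5 + (k + (-2 + 25))/(25 + k) = -5 + (k + 23)/(25 + k) = -5 + (23 + k)/(25 + k))
l(b)² = (2*(-51 - 2*0)/(25 + 0))² = (2*(-51 + 0)/25)² = (2*(1/25)*(-51))² = (-102/25)² = 10404/625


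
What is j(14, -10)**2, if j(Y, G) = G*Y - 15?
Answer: 24025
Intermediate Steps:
j(Y, G) = -15 + G*Y
j(14, -10)**2 = (-15 - 10*14)**2 = (-15 - 140)**2 = (-155)**2 = 24025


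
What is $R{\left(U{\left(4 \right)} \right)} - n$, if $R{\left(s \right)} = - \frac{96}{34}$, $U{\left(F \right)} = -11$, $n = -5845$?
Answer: $\frac{99317}{17} \approx 5842.2$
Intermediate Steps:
$R{\left(s \right)} = - \frac{48}{17}$ ($R{\left(s \right)} = \left(-96\right) \frac{1}{34} = - \frac{48}{17}$)
$R{\left(U{\left(4 \right)} \right)} - n = - \frac{48}{17} - -5845 = - \frac{48}{17} + 5845 = \frac{99317}{17}$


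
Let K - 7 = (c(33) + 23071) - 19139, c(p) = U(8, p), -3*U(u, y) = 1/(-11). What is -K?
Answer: -129988/33 ≈ -3939.0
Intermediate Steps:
U(u, y) = 1/33 (U(u, y) = -⅓/(-11) = -⅓*(-1/11) = 1/33)
c(p) = 1/33
K = 129988/33 (K = 7 + ((1/33 + 23071) - 19139) = 7 + (761344/33 - 19139) = 7 + 129757/33 = 129988/33 ≈ 3939.0)
-K = -1*129988/33 = -129988/33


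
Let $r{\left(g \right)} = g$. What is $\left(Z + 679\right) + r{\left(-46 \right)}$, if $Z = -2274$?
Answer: $-1641$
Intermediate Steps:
$\left(Z + 679\right) + r{\left(-46 \right)} = \left(-2274 + 679\right) - 46 = -1595 - 46 = -1641$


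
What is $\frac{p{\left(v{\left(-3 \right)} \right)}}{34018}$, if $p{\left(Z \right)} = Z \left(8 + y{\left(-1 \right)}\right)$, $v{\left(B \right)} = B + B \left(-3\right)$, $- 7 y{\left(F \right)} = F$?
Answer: $\frac{171}{119063} \approx 0.0014362$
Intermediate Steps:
$y{\left(F \right)} = - \frac{F}{7}$
$v{\left(B \right)} = - 2 B$ ($v{\left(B \right)} = B - 3 B = - 2 B$)
$p{\left(Z \right)} = \frac{57 Z}{7}$ ($p{\left(Z \right)} = Z \left(8 - - \frac{1}{7}\right) = Z \left(8 + \frac{1}{7}\right) = Z \frac{57}{7} = \frac{57 Z}{7}$)
$\frac{p{\left(v{\left(-3 \right)} \right)}}{34018} = \frac{\frac{57}{7} \left(\left(-2\right) \left(-3\right)\right)}{34018} = \frac{57}{7} \cdot 6 \cdot \frac{1}{34018} = \frac{342}{7} \cdot \frac{1}{34018} = \frac{171}{119063}$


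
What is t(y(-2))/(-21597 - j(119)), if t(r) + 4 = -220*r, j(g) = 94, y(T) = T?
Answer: -4/199 ≈ -0.020101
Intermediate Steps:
t(r) = -4 - 220*r
t(y(-2))/(-21597 - j(119)) = (-4 - 220*(-2))/(-21597 - 1*94) = (-4 + 440)/(-21597 - 94) = 436/(-21691) = 436*(-1/21691) = -4/199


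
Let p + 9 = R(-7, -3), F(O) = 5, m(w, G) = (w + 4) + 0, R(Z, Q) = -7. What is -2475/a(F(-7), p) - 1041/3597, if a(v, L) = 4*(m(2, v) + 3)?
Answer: -331113/4796 ≈ -69.039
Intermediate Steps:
m(w, G) = 4 + w (m(w, G) = (4 + w) + 0 = 4 + w)
p = -16 (p = -9 - 7 = -16)
a(v, L) = 36 (a(v, L) = 4*((4 + 2) + 3) = 4*(6 + 3) = 4*9 = 36)
-2475/a(F(-7), p) - 1041/3597 = -2475/36 - 1041/3597 = -2475*1/36 - 1041*1/3597 = -275/4 - 347/1199 = -331113/4796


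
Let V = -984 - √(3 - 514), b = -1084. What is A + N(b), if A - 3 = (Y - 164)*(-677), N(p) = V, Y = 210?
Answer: -32123 - I*√511 ≈ -32123.0 - 22.605*I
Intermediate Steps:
V = -984 - I*√511 (V = -984 - √(-511) = -984 - I*√511 ≈ -984.0 - 22.605*I)
N(p) = -984 - I*√511
A = -31139 (A = 3 + (210 - 164)*(-677) = 3 + 46*(-677) = 3 - 31142 = -31139)
A + N(b) = -31139 + (-984 - I*√511) = -32123 - I*√511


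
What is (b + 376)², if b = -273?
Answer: 10609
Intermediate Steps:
(b + 376)² = (-273 + 376)² = 103² = 10609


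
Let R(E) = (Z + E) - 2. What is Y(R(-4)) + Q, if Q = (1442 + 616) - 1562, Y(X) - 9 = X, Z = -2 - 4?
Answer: 493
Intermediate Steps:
Z = -6
R(E) = -8 + E (R(E) = (-6 + E) - 2 = -8 + E)
Y(X) = 9 + X
Q = 496 (Q = 2058 - 1562 = 496)
Y(R(-4)) + Q = (9 + (-8 - 4)) + 496 = (9 - 12) + 496 = -3 + 496 = 493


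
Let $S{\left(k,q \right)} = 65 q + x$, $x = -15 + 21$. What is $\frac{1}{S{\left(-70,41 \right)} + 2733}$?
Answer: $\frac{1}{5404} \approx 0.00018505$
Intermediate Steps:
$x = 6$
$S{\left(k,q \right)} = 6 + 65 q$ ($S{\left(k,q \right)} = 65 q + 6 = 6 + 65 q$)
$\frac{1}{S{\left(-70,41 \right)} + 2733} = \frac{1}{\left(6 + 65 \cdot 41\right) + 2733} = \frac{1}{\left(6 + 2665\right) + 2733} = \frac{1}{2671 + 2733} = \frac{1}{5404}$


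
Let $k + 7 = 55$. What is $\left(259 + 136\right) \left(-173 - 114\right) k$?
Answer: $-5441520$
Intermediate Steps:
$k = 48$ ($k = -7 + 55 = 48$)
$\left(259 + 136\right) \left(-173 - 114\right) k = \left(259 + 136\right) \left(-173 - 114\right) 48 = 395 \left(-287\right) 48 = \left(-113365\right) 48 = -5441520$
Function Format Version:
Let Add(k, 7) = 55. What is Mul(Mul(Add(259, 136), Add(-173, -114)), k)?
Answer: -5441520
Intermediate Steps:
k = 48 (k = Add(-7, 55) = 48)
Mul(Mul(Add(259, 136), Add(-173, -114)), k) = Mul(Mul(Add(259, 136), Add(-173, -114)), 48) = Mul(Mul(395, -287), 48) = Mul(-113365, 48) = -5441520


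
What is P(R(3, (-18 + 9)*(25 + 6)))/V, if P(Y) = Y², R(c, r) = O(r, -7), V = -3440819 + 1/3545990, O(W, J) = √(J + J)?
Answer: 49643860/12201109765809 ≈ 4.0688e-6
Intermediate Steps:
O(W, J) = √2*√J (O(W, J) = √(2*J) = √2*√J)
V = -12201109765809/3545990 (V = -3440819 + 1/3545990 = -12201109765809/3545990 ≈ -3.4408e+6)
R(c, r) = I*√14 (R(c, r) = √2*√(-7) = √2*(I*√7) = I*√14)
P(R(3, (-18 + 9)*(25 + 6)))/V = (I*√14)²/(-12201109765809/3545990) = -14*(-3545990/12201109765809) = 49643860/12201109765809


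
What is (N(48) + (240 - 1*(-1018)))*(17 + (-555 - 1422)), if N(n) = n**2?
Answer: -6981520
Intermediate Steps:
(N(48) + (240 - 1*(-1018)))*(17 + (-555 - 1422)) = (48**2 + (240 - 1*(-1018)))*(17 + (-555 - 1422)) = (2304 + (240 + 1018))*(17 - 1977) = (2304 + 1258)*(-1960) = 3562*(-1960) = -6981520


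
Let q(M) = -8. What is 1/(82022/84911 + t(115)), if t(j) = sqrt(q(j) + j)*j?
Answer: -6964570042/10202511271450591 + 829135960915*sqrt(107)/10202511271450591 ≈ 0.00083996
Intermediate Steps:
t(j) = j*sqrt(-8 + j) (t(j) = sqrt(-8 + j)*j = j*sqrt(-8 + j))
1/(82022/84911 + t(115)) = 1/(82022/84911 + 115*sqrt(-8 + 115)) = 1/(82022*(1/84911) + 115*sqrt(107)) = 1/(82022/84911 + 115*sqrt(107))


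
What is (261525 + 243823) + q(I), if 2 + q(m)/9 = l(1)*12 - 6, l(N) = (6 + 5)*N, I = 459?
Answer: 506464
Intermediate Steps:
l(N) = 11*N
q(m) = 1116 (q(m) = -18 + 9*((11*1)*12 - 6) = -18 + 9*(11*12 - 6) = -18 + 9*(132 - 6) = -18 + 9*126 = -18 + 1134 = 1116)
(261525 + 243823) + q(I) = (261525 + 243823) + 1116 = 505348 + 1116 = 506464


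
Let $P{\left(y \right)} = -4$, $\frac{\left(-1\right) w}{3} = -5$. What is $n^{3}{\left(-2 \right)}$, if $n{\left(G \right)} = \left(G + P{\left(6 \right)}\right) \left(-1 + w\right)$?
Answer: $-592704$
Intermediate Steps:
$w = 15$ ($w = \left(-3\right) \left(-5\right) = 15$)
$n{\left(G \right)} = -56 + 14 G$ ($n{\left(G \right)} = \left(G - 4\right) \left(-1 + 15\right) = \left(-4 + G\right) 14 = -56 + 14 G$)
$n^{3}{\left(-2 \right)} = \left(-56 + 14 \left(-2\right)\right)^{3} = \left(-56 - 28\right)^{3} = \left(-84\right)^{3} = -592704$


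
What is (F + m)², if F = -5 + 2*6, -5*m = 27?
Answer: 64/25 ≈ 2.5600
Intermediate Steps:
m = -27/5 (m = -⅕*27 = -27/5 ≈ -5.4000)
F = 7 (F = -5 + 12 = 7)
(F + m)² = (7 - 27/5)² = (8/5)² = 64/25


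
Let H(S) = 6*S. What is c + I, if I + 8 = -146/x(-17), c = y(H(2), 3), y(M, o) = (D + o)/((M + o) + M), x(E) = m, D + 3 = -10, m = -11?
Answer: 1456/297 ≈ 4.9024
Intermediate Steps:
D = -13 (D = -3 - 10 = -13)
x(E) = -11
y(M, o) = (-13 + o)/(o + 2*M) (y(M, o) = (-13 + o)/((M + o) + M) = (-13 + o)/(o + 2*M))
c = -10/27 (c = (-13 + 3)/(3 + 2*(6*2)) = -10/(3 + 2*12) = -10/(3 + 24) = -10/27 ≈ -0.37037)
I = 58/11 (I = -8 - 146/(-11) = -8 - 146*(-1/11) = -8 + 146/11 = 58/11 ≈ 5.2727)
c + I = -10/27 + 58/11 = 1456/297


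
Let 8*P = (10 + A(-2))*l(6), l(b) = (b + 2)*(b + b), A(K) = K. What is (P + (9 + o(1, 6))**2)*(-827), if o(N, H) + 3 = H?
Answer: -198480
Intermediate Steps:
o(N, H) = -3 + H
l(b) = 2*b*(2 + b) (l(b) = (2 + b)*(2*b) = 2*b*(2 + b))
P = 96 (P = ((10 - 2)*(2*6*(2 + 6)))/8 = (8*(2*6*8))/8 = (8*96)/8 = (1/8)*768 = 96)
(P + (9 + o(1, 6))**2)*(-827) = (96 + (9 + (-3 + 6))**2)*(-827) = (96 + (9 + 3)**2)*(-827) = (96 + 12**2)*(-827) = (96 + 144)*(-827) = 240*(-827) = -198480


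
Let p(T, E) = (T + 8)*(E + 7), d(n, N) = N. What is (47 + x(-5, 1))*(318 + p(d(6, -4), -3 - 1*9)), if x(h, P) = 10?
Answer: 16986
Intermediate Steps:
p(T, E) = (7 + E)*(8 + T) (p(T, E) = (8 + T)*(7 + E) = (7 + E)*(8 + T))
(47 + x(-5, 1))*(318 + p(d(6, -4), -3 - 1*9)) = (47 + 10)*(318 + (56 + 7*(-4) + 8*(-3 - 1*9) + (-3 - 1*9)*(-4))) = 57*(318 + (56 - 28 + 8*(-3 - 9) + (-3 - 9)*(-4))) = 57*(318 + (56 - 28 + 8*(-12) - 12*(-4))) = 57*(318 + (56 - 28 - 96 + 48)) = 57*(318 - 20) = 57*298 = 16986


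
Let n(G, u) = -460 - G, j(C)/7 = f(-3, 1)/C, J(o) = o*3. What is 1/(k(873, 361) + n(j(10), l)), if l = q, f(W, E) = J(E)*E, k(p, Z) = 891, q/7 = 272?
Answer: 10/4289 ≈ 0.0023315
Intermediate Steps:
q = 1904 (q = 7*272 = 1904)
J(o) = 3*o
f(W, E) = 3*E² (f(W, E) = (3*E)*E = 3*E²)
l = 1904
j(C) = 21/C (j(C) = 7*((3*1²)/C) = 7*((3*1)/C) = 7*(3/C) = 21/C)
1/(k(873, 361) + n(j(10), l)) = 1/(891 + (-460 - 21/10)) = 1/(891 - 4621/10) = 1/(4289/10) = 10/4289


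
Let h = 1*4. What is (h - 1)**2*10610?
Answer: 95490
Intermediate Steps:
h = 4
(h - 1)**2*10610 = (4 - 1)**2*10610 = 3**2*10610 = 9*10610 = 95490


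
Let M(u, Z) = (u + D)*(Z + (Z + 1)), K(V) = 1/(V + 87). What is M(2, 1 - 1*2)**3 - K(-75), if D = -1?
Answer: -13/12 ≈ -1.0833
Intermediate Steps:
K(V) = 1/(87 + V)
M(u, Z) = (1 + 2*Z)*(-1 + u) (M(u, Z) = (u - 1)*(Z + (Z + 1)) = (-1 + u)*(Z + (1 + Z)) = (-1 + u)*(1 + 2*Z) = (1 + 2*Z)*(-1 + u))
M(2, 1 - 1*2)**3 - K(-75) = (-1 + 2 - 2*(1 - 1*2) + 2*(1 - 1*2)*2)**3 - 1/(87 - 75) = (-1 + 2 - 2*(1 - 2) + 2*(1 - 2)*2)**3 - 1/12 = (-1 + 2 - 2*(-1) + 2*(-1)*2)**3 - 1*1/12 = (-1 + 2 + 2 - 4)**3 - 1/12 = (-1)**3 - 1/12 = -1 - 1/12 = -13/12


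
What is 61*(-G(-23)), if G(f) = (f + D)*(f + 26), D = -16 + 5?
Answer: 6222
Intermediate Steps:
D = -11
G(f) = (-11 + f)*(26 + f) (G(f) = (f - 11)*(f + 26) = (-11 + f)*(26 + f))
61*(-G(-23)) = 61*(-(-286 + (-23)² + 15*(-23))) = 61*(-(-286 + 529 - 345)) = 61*(-1*(-102)) = 61*102 = 6222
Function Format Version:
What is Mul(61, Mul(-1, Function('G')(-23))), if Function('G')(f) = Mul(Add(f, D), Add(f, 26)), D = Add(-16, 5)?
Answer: 6222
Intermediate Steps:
D = -11
Function('G')(f) = Mul(Add(-11, f), Add(26, f)) (Function('G')(f) = Mul(Add(f, -11), Add(f, 26)) = Mul(Add(-11, f), Add(26, f)))
Mul(61, Mul(-1, Function('G')(-23))) = Mul(61, Mul(-1, Add(-286, Pow(-23, 2), Mul(15, -23)))) = Mul(61, Mul(-1, Add(-286, 529, -345))) = Mul(61, Mul(-1, -102)) = Mul(61, 102) = 6222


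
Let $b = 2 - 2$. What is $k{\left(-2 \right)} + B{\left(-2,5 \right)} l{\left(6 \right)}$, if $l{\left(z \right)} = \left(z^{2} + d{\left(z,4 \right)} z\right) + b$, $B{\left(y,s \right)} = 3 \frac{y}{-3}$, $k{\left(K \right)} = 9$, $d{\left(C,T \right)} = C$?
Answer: $153$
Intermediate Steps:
$b = 0$
$B{\left(y,s \right)} = - y$ ($B{\left(y,s \right)} = 3 y \left(- \frac{1}{3}\right) = 3 \left(- \frac{y}{3}\right) = - y$)
$l{\left(z \right)} = 2 z^{2}$ ($l{\left(z \right)} = \left(z^{2} + z z\right) + 0 = \left(z^{2} + z^{2}\right) + 0 = 2 z^{2} + 0 = 2 z^{2}$)
$k{\left(-2 \right)} + B{\left(-2,5 \right)} l{\left(6 \right)} = 9 + \left(-1\right) \left(-2\right) 2 \cdot 6^{2} = 9 + 2 \cdot 2 \cdot 36 = 9 + 2 \cdot 72 = 9 + 144 = 153$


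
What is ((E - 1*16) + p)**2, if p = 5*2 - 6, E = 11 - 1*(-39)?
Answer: 1444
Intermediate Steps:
E = 50 (E = 11 + 39 = 50)
p = 4 (p = 10 - 6 = 4)
((E - 1*16) + p)**2 = ((50 - 1*16) + 4)**2 = ((50 - 16) + 4)**2 = (34 + 4)**2 = 38**2 = 1444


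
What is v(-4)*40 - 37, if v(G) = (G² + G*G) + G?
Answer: 1083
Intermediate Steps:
v(G) = G + 2*G² (v(G) = (G² + G²) + G = 2*G² + G = G + 2*G²)
v(-4)*40 - 37 = -4*(1 + 2*(-4))*40 - 37 = -4*(1 - 8)*40 - 37 = -4*(-7)*40 - 37 = 28*40 - 37 = 1120 - 37 = 1083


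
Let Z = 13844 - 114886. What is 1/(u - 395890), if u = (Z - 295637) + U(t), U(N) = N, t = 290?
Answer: -1/792279 ≈ -1.2622e-6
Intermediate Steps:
Z = -101042
u = -396389 (u = (-101042 - 295637) + 290 = -396679 + 290 = -396389)
1/(u - 395890) = 1/(-396389 - 395890) = 1/(-792279) = -1/792279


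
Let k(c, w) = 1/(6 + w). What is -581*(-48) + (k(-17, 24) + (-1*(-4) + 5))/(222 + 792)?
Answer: 848353231/30420 ≈ 27888.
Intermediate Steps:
-581*(-48) + (k(-17, 24) + (-1*(-4) + 5))/(222 + 792) = -581*(-48) + (1/(6 + 24) + (-1*(-4) + 5))/(222 + 792) = 27888 + (1/30 + (4 + 5))/1014 = 27888 + (1/30 + 9)*(1/1014) = 27888 + (271/30)*(1/1014) = 27888 + 271/30420 = 848353231/30420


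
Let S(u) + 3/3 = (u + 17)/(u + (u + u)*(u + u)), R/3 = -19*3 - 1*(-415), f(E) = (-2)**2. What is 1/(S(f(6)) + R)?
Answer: 68/72985 ≈ 0.00093170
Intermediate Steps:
f(E) = 4
R = 1074 (R = 3*(-19*3 - 1*(-415)) = 3*(-57 + 415) = 3*358 = 1074)
S(u) = -1 + (17 + u)/(u + 4*u**2) (S(u) = -1 + (u + 17)/(u + (u + u)*(u + u)) = -1 + (17 + u)/(u + (2*u)*(2*u)) = -1 + (17 + u)/(u + 4*u**2))
1/(S(f(6)) + R) = 1/((17 - 4*4**2)/(4*(1 + 4*4)) + 1074) = 1/((17 - 4*16)/(4*(1 + 16)) + 1074) = 1/((1/4)*(17 - 64)/17 + 1074) = 1/((1/4)*(1/17)*(-47) + 1074) = 1/(-47/68 + 1074) = 1/(72985/68) = 68/72985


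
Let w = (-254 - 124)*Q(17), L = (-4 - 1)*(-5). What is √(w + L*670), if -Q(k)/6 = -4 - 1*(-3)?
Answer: √14482 ≈ 120.34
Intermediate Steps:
L = 25 (L = -5*(-5) = 25)
Q(k) = 6 (Q(k) = -6*(-4 - 1*(-3)) = -6*(-4 + 3) = -6*(-1) = 6)
w = -2268 (w = (-254 - 124)*6 = -378*6 = -2268)
√(w + L*670) = √(-2268 + 25*670) = √(-2268 + 16750) = √14482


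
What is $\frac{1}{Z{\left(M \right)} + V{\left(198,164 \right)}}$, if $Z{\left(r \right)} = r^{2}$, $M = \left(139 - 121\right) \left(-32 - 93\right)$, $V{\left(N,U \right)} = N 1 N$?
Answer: $\frac{1}{5101704} \approx 1.9601 \cdot 10^{-7}$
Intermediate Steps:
$V{\left(N,U \right)} = N^{2}$ ($V{\left(N,U \right)} = N N = N^{2}$)
$M = -2250$ ($M = 18 \left(-125\right) = -2250$)
$\frac{1}{Z{\left(M \right)} + V{\left(198,164 \right)}} = \frac{1}{\left(-2250\right)^{2} + 198^{2}} = \frac{1}{5062500 + 39204} = \frac{1}{5101704}$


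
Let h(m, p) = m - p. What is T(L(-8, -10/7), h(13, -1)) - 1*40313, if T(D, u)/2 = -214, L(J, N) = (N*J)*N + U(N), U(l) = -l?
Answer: -40741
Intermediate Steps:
L(J, N) = -N + J*N**2 (L(J, N) = (N*J)*N - N = (J*N)*N - N = J*N**2 - N = -N + J*N**2)
T(D, u) = -428 (T(D, u) = 2*(-214) = -428)
T(L(-8, -10/7), h(13, -1)) - 1*40313 = -428 - 1*40313 = -428 - 40313 = -40741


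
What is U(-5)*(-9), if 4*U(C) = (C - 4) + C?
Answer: 63/2 ≈ 31.500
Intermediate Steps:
U(C) = -1 + C/2 (U(C) = ((C - 4) + C)/4 = ((-4 + C) + C)/4 = (-4 + 2*C)/4 = -1 + C/2)
U(-5)*(-9) = (-1 + (½)*(-5))*(-9) = (-1 - 5/2)*(-9) = -7/2*(-9) = 63/2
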